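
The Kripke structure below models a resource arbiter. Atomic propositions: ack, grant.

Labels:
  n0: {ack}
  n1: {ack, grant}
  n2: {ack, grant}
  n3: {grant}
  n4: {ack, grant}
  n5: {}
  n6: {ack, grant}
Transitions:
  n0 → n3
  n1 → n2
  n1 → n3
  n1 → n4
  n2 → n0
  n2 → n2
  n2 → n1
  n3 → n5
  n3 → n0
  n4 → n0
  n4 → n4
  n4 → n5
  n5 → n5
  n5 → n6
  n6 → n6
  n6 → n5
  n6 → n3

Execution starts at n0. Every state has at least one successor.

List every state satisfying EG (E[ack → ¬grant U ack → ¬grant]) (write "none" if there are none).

{n0, n3, n5}

States satisfying E[ack → ¬grant U ack → ¬grant]: {n0, n3, n5}.
States satisfying EG (E[ack → ¬grant U ack → ¬grant]): {n0, n3, n5}.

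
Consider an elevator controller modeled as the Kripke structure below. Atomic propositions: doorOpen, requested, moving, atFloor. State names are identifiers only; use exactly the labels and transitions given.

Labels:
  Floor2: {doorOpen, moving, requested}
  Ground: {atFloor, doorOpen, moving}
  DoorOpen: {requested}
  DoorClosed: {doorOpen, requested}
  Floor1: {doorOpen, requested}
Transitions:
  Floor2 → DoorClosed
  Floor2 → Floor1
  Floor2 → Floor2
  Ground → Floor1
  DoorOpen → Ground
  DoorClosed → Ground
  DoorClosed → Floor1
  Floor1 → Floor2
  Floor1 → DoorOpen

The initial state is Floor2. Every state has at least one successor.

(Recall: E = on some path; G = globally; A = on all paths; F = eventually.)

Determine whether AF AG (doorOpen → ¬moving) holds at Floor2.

Does not hold

States satisfying AG (doorOpen → ¬moving): ∅.
States satisfying AF AG (doorOpen → ¬moving): ∅.
There is a path from Floor2 along which AG (doorOpen → ¬moving) never holds.
Floor2 ∉ Sat(AF AG (doorOpen → ¬moving)).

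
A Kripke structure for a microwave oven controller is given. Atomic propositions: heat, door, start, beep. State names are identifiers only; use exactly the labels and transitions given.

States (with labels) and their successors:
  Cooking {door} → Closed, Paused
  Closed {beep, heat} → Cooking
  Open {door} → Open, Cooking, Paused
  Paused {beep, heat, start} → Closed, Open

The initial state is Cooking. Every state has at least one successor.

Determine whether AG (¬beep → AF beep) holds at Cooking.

States satisfying ¬beep → AF beep: {Cooking, Closed, Paused}.
States satisfying AG (¬beep → AF beep): ∅.
Open is reachable from Cooking and violates ¬beep → AF beep, so AG fails at Cooking.
Cooking ∉ Sat(AG (¬beep → AF beep)).

No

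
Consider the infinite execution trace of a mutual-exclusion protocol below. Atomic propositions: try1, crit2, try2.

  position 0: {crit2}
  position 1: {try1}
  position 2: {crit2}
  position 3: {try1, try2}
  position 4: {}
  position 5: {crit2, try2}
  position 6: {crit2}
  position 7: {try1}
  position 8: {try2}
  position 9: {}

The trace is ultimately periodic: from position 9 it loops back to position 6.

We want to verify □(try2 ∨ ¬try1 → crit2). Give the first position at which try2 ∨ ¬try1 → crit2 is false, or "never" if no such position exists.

3

Check try2 ∨ ¬try1 → crit2 at each position in order: 0 ✓, 1 ✓, 2 ✓.
At position 3 the labels are {try1, try2}, so try2 ∨ ¬try1 → crit2 is false there. This is the first violation.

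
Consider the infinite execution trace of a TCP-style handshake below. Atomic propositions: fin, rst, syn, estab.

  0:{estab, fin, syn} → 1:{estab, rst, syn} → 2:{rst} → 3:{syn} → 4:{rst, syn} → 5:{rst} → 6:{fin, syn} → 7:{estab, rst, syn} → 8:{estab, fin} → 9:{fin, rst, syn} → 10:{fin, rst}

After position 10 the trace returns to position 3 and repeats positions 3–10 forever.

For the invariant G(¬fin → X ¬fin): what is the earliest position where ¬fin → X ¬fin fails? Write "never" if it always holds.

5

Check ¬fin → X ¬fin at each position in order: 0 ✓, 1 ✓, 2 ✓, 3 ✓, 4 ✓.
At position 5 the labels are {rst} and the next position 6 has {fin, syn}, so ¬fin → X ¬fin is false there. This is the first violation.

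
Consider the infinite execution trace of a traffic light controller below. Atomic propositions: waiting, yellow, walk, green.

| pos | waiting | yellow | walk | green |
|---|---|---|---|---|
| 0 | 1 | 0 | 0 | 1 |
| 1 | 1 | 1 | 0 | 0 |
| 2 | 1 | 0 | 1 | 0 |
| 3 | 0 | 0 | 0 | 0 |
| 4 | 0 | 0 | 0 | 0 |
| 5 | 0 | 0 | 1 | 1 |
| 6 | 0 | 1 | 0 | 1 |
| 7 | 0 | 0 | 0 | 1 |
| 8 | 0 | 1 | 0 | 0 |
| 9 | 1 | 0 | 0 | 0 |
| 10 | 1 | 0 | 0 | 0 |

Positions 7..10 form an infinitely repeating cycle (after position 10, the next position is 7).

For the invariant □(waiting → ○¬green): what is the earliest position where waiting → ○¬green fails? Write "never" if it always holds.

Check waiting → ○¬green at each position in order: 0 ✓, 1 ✓, 2 ✓, 3 ✓, 4 ✓, 5 ✓, 6 ✓, 7 ✓, 8 ✓, 9 ✓.
At position 10 the labels are {waiting} and the next position 7 has {green}, so waiting → ○¬green is false there. This is the first violation.

10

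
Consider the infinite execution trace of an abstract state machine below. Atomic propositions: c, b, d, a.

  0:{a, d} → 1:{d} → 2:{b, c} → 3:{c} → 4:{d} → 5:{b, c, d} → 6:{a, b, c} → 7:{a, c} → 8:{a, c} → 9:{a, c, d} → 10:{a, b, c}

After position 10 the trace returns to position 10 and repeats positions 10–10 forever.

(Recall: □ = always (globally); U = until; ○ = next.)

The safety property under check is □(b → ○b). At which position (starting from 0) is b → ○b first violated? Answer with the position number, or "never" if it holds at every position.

Check b → ○b at each position in order: 0 ✓, 1 ✓.
At position 2 the labels are {b, c} and the next position 3 has {c}, so b → ○b is false there. This is the first violation.

2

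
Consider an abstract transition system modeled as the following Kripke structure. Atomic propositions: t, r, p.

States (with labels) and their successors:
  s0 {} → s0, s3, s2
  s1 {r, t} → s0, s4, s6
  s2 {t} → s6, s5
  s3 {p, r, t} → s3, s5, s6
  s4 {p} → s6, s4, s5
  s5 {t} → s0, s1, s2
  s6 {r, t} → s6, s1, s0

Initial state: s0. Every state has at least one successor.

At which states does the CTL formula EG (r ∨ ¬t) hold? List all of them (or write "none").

States satisfying r ∨ ¬t: {s0, s1, s3, s4, s6}.
States satisfying EG (r ∨ ¬t): {s0, s1, s3, s4, s6}.

{s0, s1, s3, s4, s6}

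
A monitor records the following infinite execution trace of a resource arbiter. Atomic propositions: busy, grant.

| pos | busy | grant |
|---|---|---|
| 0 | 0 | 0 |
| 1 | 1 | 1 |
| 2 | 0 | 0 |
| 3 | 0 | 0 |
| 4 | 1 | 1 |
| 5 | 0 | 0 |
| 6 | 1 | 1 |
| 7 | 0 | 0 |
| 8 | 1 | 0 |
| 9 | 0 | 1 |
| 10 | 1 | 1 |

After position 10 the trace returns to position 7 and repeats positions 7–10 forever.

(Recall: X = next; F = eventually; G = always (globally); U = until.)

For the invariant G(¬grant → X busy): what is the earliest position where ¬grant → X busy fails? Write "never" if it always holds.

Check ¬grant → X busy at each position in order: 0 ✓, 1 ✓.
At position 2 the labels are {} and the next position 3 has {}, so ¬grant → X busy is false there. This is the first violation.

2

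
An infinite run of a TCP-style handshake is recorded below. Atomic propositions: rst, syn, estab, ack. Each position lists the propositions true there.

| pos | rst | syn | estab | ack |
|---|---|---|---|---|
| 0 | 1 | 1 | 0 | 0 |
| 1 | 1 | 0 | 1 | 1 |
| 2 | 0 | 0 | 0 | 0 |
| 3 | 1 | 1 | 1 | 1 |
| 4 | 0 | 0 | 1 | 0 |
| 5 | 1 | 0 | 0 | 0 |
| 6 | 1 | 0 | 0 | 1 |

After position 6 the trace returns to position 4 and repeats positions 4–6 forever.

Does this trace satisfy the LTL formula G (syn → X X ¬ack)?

syn → X X ¬ack holds at every position 0..6, and those are all positions ever visited, so G (syn → X X ¬ack) holds.
Positions where syn holds: 0, 3.
Check X X ¬ack at each: 0→ok, 3→ok.

Satisfied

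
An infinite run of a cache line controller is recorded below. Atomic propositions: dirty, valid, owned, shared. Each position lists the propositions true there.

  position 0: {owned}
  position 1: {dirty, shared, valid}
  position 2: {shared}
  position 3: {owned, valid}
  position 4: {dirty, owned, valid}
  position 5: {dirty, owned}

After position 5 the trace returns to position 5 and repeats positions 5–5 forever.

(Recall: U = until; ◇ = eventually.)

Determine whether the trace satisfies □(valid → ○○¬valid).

valid → ○○¬valid must hold at every position from 0 onward. It fails at position 1, so □(valid → ○○¬valid) is false.
Positions where valid holds: 1, 3, 4.
Check ○○¬valid at each: 1→fails, 3→ok, 4→ok.

Does not hold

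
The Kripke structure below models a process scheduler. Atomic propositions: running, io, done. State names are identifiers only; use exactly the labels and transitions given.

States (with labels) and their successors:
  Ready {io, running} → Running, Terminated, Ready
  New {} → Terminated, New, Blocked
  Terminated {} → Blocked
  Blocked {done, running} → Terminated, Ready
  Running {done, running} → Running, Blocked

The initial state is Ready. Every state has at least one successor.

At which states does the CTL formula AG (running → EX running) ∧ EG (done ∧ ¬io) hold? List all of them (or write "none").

States satisfying running → EX running: {Ready, New, Terminated, Blocked, Running}.
States satisfying AG (running → EX running): {Ready, New, Terminated, Blocked, Running}.
States satisfying done ∧ ¬io: {Blocked, Running}.
States satisfying EG (done ∧ ¬io): {Running}.
States satisfying AG (running → EX running) ∧ EG (done ∧ ¬io): {Running}.

{Running}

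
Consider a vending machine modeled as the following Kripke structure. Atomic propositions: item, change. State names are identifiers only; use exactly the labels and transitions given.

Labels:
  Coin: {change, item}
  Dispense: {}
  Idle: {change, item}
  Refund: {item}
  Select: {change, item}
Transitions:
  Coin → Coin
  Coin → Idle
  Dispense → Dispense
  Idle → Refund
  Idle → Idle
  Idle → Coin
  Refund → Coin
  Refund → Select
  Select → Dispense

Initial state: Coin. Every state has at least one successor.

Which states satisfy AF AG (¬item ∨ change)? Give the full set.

{Dispense, Select}

States satisfying AG (¬item ∨ change): {Dispense, Select}.
States satisfying AF AG (¬item ∨ change): {Dispense, Select}.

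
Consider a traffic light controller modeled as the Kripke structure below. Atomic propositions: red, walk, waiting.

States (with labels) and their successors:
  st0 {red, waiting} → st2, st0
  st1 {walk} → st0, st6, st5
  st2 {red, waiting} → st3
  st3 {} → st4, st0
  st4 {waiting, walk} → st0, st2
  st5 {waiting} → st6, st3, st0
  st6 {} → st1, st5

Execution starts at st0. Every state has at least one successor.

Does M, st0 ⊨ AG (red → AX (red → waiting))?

Yes

States satisfying red → AX (red → waiting): {st0, st1, st2, st3, st4, st5, st6}.
States satisfying AG (red → AX (red → waiting)): {st0, st1, st2, st3, st4, st5, st6}.
Every state reachable from st0 satisfies red → AX (red → waiting).
st0 ∈ Sat(AG (red → AX (red → waiting))).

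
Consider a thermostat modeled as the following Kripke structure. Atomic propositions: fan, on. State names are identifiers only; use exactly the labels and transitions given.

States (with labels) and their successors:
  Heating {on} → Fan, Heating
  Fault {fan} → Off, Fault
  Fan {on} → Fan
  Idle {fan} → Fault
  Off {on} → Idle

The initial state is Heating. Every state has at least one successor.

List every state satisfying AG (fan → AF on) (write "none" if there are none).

States satisfying fan → AF on: {Heating, Fan, Off}.
States satisfying AG (fan → AF on): {Heating, Fan}.

{Heating, Fan}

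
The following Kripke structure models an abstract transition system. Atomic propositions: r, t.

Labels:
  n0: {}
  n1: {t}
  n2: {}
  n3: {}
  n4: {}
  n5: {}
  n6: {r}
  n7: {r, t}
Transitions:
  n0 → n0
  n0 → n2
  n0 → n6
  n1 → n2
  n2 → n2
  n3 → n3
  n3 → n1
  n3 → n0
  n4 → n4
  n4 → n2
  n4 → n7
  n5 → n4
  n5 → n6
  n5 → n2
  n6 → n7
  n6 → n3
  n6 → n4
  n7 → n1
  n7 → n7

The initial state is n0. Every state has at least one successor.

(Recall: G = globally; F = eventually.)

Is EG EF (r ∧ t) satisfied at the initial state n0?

States satisfying EF (r ∧ t): {n0, n3, n4, n5, n6, n7}.
States satisfying EG EF (r ∧ t): {n0, n3, n4, n5, n6, n7}.
n0 ∈ Sat(EG EF (r ∧ t)).

Yes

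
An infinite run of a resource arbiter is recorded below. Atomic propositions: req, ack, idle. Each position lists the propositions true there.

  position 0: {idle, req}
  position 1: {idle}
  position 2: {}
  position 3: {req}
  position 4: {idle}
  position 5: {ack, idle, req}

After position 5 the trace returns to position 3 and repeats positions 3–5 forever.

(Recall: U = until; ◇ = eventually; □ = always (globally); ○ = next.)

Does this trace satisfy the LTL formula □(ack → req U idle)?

Holds

ack → req U idle holds at every position 0..5, and those are all positions ever visited, so □(ack → req U idle) holds.
Positions where ack holds: 5.
Check req U idle at each: 5→ok.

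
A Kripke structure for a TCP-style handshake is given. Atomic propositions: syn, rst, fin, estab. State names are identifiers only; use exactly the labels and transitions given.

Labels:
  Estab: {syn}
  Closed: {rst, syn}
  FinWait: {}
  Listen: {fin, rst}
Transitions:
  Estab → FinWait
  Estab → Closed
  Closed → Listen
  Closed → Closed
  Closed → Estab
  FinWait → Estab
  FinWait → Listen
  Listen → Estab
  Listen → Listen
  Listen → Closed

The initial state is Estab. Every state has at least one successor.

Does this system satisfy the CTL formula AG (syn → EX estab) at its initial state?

States satisfying syn → EX estab: {FinWait, Listen}.
States satisfying AG (syn → EX estab): ∅.
Closed is reachable from Estab and violates syn → EX estab, so AG fails at Estab.
Estab ∉ Sat(AG (syn → EX estab)).

No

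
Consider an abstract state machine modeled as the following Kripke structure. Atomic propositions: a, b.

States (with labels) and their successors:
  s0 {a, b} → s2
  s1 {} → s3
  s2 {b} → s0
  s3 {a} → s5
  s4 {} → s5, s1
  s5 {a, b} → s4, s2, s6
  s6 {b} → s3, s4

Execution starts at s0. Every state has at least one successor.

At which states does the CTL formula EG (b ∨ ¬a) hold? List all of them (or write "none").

States satisfying b ∨ ¬a: {s0, s1, s2, s4, s5, s6}.
States satisfying EG (b ∨ ¬a): {s0, s2, s4, s5, s6}.

{s0, s2, s4, s5, s6}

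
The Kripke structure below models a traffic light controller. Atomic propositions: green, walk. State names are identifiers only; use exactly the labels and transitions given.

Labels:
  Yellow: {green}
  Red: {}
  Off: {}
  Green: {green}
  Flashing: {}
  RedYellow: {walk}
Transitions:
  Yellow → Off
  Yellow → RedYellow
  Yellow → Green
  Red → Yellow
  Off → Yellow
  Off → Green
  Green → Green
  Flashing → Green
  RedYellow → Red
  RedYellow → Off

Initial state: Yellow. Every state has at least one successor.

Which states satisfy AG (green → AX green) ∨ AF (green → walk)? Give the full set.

States satisfying green → AX green: {Red, Off, Green, Flashing, RedYellow}.
States satisfying AG (green → AX green): {Green, Flashing}.
States satisfying green → walk: {Red, Off, Flashing, RedYellow}.
States satisfying AF (green → walk): {Red, Off, Flashing, RedYellow}.
States satisfying AG (green → AX green) ∨ AF (green → walk): {Red, Off, Green, Flashing, RedYellow}.

{Red, Off, Green, Flashing, RedYellow}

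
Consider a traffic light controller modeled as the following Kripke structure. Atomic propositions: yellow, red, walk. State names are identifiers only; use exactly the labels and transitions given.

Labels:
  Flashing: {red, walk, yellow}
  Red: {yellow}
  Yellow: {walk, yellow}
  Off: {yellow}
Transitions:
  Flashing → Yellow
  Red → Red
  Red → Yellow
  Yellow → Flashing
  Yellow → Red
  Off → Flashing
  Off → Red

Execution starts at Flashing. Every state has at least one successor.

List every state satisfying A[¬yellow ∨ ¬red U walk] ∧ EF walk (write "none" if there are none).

{Flashing, Yellow}

States satisfying ¬yellow ∨ ¬red: {Red, Yellow, Off}.
States satisfying walk: {Flashing, Yellow}.
States satisfying A[¬yellow ∨ ¬red U walk]: {Flashing, Yellow}.
States satisfying EF walk: {Flashing, Red, Yellow, Off}.
States satisfying A[¬yellow ∨ ¬red U walk] ∧ EF walk: {Flashing, Yellow}.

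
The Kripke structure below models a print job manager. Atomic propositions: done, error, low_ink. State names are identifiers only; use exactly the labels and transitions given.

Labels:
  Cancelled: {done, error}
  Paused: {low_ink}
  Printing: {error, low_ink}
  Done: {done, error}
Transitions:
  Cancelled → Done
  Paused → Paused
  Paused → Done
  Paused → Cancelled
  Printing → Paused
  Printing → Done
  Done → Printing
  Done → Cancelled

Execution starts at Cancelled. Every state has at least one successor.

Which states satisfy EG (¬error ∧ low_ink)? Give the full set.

States satisfying ¬error ∧ low_ink: {Paused}.
States satisfying EG (¬error ∧ low_ink): {Paused}.

{Paused}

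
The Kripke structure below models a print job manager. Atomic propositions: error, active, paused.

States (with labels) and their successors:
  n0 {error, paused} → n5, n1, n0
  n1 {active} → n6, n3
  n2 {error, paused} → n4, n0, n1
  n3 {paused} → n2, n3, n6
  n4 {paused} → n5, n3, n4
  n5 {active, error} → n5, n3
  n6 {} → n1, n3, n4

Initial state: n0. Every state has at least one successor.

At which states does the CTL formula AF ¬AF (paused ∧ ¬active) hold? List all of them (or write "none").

{n1, n5, n6}

States satisfying ¬AF (paused ∧ ¬active): {n1, n5, n6}.
States satisfying AF ¬AF (paused ∧ ¬active): {n1, n5, n6}.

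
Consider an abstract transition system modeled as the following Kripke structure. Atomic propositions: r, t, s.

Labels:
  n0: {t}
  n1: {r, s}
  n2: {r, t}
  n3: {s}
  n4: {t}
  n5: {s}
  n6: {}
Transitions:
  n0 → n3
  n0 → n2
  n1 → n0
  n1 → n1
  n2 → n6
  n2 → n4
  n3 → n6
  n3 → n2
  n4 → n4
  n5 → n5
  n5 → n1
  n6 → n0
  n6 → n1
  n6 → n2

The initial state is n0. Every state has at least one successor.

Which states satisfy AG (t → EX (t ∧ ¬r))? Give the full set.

States satisfying t → EX (t ∧ ¬r): {n1, n2, n3, n4, n5, n6}.
States satisfying AG (t → EX (t ∧ ¬r)): {n4}.

{n4}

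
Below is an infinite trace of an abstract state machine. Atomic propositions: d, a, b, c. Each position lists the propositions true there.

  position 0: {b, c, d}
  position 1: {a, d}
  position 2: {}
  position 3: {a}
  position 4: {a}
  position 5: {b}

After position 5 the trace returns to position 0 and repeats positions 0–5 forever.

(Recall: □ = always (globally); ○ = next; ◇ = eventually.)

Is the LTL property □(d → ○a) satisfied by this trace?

d → ○a must hold at every position from 0 onward. It fails at position 1, so □(d → ○a) is false.
Positions where d holds: 0, 1.
Check ○a at each: 0→ok, 1→fails.

No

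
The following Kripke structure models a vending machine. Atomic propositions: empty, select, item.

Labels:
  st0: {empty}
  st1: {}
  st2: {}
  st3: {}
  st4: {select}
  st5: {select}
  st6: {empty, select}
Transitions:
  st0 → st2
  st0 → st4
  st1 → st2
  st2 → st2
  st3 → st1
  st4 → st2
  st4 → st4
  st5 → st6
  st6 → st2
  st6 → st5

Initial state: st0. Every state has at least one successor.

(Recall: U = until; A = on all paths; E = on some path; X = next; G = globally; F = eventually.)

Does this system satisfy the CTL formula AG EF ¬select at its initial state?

Satisfied

States satisfying EF ¬select: {st0, st1, st2, st3, st4, st5, st6}.
States satisfying AG EF ¬select: {st0, st1, st2, st3, st4, st5, st6}.
Every state reachable from st0 satisfies EF ¬select.
st0 ∈ Sat(AG EF ¬select).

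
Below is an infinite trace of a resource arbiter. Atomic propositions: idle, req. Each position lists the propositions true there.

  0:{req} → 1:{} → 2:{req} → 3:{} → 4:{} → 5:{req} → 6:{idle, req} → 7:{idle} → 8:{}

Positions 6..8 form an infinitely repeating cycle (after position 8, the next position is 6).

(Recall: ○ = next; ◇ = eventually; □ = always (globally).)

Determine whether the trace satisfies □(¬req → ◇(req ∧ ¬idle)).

¬req → ◇(req ∧ ¬idle) must hold at every position from 0 onward. It fails at position 7, so □(¬req → ◇(req ∧ ¬idle)) is false.
Positions where ¬req holds: 1, 3, 4, 7, 8.
Check ◇(req ∧ ¬idle) at each: 1→ok, 3→ok, 4→ok, 7→fails, 8→fails.

Violated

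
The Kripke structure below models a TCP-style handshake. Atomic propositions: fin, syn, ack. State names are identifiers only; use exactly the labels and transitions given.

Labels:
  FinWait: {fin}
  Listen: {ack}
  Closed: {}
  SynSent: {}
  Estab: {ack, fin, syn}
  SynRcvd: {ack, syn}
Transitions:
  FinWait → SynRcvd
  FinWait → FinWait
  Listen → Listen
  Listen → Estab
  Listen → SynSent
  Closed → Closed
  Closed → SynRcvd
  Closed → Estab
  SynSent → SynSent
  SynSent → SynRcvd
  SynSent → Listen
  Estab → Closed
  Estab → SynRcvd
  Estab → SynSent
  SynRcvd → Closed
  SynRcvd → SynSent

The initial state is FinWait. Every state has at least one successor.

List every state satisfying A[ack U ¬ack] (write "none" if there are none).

{FinWait, Closed, SynSent, Estab, SynRcvd}

States satisfying ack: {Listen, Estab, SynRcvd}.
States satisfying ¬ack: {FinWait, Closed, SynSent}.
States satisfying A[ack U ¬ack]: {FinWait, Closed, SynSent, Estab, SynRcvd}.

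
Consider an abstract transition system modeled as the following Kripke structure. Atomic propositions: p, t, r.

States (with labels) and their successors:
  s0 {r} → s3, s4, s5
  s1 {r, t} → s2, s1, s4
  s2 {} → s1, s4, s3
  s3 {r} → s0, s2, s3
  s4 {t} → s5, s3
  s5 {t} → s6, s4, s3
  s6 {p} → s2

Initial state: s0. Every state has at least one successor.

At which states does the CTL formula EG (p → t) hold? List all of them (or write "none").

{s0, s1, s2, s3, s4, s5}

States satisfying p → t: {s0, s1, s2, s3, s4, s5}.
States satisfying EG (p → t): {s0, s1, s2, s3, s4, s5}.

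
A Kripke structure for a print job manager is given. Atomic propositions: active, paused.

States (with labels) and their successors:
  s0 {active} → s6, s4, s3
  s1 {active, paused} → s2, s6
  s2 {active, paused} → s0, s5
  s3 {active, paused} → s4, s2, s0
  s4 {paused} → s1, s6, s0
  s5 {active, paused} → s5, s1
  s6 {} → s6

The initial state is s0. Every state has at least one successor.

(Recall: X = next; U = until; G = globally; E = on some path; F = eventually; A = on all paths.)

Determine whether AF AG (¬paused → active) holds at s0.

Violated

States satisfying AG (¬paused → active): ∅.
States satisfying AF AG (¬paused → active): ∅.
There is a path from s0 along which AG (¬paused → active) never holds.
s0 ∉ Sat(AF AG (¬paused → active)).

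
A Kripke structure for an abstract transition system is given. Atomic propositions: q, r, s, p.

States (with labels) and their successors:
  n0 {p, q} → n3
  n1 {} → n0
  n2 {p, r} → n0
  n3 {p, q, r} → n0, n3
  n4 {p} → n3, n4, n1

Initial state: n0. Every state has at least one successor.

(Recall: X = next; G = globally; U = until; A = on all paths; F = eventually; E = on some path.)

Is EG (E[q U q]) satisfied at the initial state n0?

States satisfying E[q U q]: {n0, n3}.
States satisfying EG (E[q U q]): {n0, n3}.
n0 ∈ Sat(EG (E[q U q])).

Holds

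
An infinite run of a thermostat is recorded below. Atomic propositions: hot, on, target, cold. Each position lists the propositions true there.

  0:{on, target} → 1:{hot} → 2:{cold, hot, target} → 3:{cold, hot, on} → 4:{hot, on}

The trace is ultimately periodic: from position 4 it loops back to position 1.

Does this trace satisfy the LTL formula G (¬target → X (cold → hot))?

Yes

¬target → X (cold → hot) holds at every position 0..4, and those are all positions ever visited, so G (¬target → X (cold → hot)) holds.
Positions where ¬target holds: 1, 3, 4.
Check X (cold → hot) at each: 1→ok, 3→ok, 4→ok.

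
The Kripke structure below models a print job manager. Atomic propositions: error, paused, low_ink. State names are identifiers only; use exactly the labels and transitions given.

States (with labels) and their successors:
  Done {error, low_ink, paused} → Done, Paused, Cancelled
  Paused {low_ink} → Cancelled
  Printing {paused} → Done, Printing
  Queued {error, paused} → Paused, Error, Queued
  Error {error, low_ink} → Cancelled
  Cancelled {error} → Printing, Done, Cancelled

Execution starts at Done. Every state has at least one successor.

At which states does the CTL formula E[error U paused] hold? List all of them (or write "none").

{Done, Printing, Queued, Error, Cancelled}

States satisfying error: {Done, Queued, Error, Cancelled}.
States satisfying paused: {Done, Printing, Queued}.
States satisfying E[error U paused]: {Done, Printing, Queued, Error, Cancelled}.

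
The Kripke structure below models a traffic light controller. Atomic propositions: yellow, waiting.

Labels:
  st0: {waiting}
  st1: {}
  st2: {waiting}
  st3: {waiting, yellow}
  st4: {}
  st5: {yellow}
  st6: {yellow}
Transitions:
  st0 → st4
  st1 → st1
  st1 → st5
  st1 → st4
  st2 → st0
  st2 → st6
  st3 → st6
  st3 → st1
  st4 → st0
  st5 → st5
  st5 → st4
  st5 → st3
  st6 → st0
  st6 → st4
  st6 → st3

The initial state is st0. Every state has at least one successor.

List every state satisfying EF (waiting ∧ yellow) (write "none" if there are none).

{st1, st2, st3, st5, st6}

States satisfying waiting ∧ yellow: {st3}.
States satisfying EF (waiting ∧ yellow): {st1, st2, st3, st5, st6}.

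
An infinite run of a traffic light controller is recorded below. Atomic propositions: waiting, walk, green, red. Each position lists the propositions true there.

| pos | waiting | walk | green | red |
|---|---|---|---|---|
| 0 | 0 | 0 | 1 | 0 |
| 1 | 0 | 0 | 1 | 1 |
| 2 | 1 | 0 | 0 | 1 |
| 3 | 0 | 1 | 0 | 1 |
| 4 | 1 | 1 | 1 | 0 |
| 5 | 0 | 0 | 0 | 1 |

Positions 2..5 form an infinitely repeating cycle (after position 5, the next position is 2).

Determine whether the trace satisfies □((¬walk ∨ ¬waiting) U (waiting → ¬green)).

Violated

(¬walk ∨ ¬waiting) U (waiting → ¬green) must hold at every position from 0 onward. It fails at position 4, so □((¬walk ∨ ¬waiting) U (waiting → ¬green)) is false.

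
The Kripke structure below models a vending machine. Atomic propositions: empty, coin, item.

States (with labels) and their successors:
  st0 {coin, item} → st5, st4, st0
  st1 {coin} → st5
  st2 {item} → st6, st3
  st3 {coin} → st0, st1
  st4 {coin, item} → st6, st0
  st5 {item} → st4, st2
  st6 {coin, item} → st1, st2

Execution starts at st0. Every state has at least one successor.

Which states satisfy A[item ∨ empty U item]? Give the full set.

States satisfying item ∨ empty: {st0, st2, st4, st5, st6}.
States satisfying item: {st0, st2, st4, st5, st6}.
States satisfying A[item ∨ empty U item]: {st0, st2, st4, st5, st6}.

{st0, st2, st4, st5, st6}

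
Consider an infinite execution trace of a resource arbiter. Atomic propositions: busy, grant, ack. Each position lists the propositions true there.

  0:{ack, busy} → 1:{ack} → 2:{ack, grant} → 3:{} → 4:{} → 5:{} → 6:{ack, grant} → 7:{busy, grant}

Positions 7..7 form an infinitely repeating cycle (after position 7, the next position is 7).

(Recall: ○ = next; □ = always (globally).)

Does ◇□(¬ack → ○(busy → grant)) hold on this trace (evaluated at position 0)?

Satisfied

□(¬ack → ○(busy → grant)) holds at position 0, which is reachable from 0, so ◇□(¬ack → ○(busy → grant)) holds.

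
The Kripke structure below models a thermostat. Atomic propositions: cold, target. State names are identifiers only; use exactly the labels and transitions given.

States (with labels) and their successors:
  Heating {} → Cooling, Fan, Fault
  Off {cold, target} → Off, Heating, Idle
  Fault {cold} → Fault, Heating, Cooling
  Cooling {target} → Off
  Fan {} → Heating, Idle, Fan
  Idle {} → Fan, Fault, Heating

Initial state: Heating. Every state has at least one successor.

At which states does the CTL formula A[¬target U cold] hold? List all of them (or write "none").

States satisfying ¬target: {Heating, Fault, Fan, Idle}.
States satisfying cold: {Off, Fault}.
States satisfying A[¬target U cold]: {Off, Fault}.

{Off, Fault}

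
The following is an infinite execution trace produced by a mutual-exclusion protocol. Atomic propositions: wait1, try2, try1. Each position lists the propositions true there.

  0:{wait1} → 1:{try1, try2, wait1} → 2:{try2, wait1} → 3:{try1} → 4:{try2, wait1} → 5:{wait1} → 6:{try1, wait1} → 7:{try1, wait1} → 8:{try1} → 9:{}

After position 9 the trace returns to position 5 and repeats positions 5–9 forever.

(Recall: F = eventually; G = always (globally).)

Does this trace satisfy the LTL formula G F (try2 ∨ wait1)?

F (try2 ∨ wait1) holds at every position 0..9, and those are all positions ever visited, so G F (try2 ∨ wait1) holds.

Holds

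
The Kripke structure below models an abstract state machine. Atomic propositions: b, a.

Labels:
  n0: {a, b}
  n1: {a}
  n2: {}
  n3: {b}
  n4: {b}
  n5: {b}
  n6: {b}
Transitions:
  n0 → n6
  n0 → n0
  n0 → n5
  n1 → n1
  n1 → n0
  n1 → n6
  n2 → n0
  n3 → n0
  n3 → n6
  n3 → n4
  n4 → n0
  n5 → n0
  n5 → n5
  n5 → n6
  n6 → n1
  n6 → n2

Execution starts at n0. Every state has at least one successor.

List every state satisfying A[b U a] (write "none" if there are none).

States satisfying b: {n0, n3, n4, n5, n6}.
States satisfying a: {n0, n1}.
States satisfying A[b U a]: {n0, n1, n4}.

{n0, n1, n4}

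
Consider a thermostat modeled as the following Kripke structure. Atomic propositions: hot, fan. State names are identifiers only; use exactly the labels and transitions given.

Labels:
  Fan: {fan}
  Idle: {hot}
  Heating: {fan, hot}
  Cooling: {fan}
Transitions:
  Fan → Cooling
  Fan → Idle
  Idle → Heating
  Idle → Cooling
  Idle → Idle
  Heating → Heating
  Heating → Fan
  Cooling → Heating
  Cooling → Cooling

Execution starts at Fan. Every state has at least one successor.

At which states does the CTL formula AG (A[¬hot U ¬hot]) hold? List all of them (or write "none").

none

States satisfying A[¬hot U ¬hot]: {Fan, Cooling}.
States satisfying AG (A[¬hot U ¬hot]): ∅.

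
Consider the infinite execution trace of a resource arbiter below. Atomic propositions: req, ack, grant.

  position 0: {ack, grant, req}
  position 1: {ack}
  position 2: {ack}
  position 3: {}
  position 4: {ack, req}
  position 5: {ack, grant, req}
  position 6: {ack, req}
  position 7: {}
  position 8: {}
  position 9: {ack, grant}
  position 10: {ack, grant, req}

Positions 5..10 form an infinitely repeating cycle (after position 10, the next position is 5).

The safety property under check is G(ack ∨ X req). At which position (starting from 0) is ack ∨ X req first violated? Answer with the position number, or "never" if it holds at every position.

Check ack ∨ X req at each position in order: 0 ✓, 1 ✓, 2 ✓, 3 ✓, 4 ✓, 5 ✓, 6 ✓.
At position 7 the labels are {} and the next position 8 has {}, so ack ∨ X req is false there. This is the first violation.

7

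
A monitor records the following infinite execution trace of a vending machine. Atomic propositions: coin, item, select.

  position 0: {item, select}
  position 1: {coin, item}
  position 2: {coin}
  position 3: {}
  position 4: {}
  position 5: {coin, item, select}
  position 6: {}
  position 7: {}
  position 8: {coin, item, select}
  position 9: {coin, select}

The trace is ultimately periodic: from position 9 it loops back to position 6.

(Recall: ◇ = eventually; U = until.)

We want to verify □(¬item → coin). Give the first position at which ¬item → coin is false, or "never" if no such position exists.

3

Check ¬item → coin at each position in order: 0 ✓, 1 ✓, 2 ✓.
At position 3 the labels are {}, so ¬item → coin is false there. This is the first violation.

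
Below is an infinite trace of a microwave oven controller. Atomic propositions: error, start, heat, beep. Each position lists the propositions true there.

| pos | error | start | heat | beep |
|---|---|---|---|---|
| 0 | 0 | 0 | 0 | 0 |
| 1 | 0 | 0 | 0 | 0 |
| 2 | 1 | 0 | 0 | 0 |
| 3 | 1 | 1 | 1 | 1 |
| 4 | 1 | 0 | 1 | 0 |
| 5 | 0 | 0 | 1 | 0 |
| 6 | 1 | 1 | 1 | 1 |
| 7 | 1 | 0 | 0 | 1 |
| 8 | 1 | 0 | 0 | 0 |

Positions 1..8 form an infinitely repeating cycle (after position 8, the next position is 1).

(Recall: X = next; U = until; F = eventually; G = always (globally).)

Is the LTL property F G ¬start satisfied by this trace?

G ¬start is false at every position 0..8, so it never becomes true and F G ¬start fails.

No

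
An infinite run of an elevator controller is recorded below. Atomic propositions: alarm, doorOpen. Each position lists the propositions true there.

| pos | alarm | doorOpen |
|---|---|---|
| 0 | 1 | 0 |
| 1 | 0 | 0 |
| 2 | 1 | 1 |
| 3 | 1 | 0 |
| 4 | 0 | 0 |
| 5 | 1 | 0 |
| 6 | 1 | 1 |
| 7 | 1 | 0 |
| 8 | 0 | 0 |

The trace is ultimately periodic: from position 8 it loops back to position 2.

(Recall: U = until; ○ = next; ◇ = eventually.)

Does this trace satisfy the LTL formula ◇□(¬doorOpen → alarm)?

Violated

□(¬doorOpen → alarm) is false at every position 0..8, so it never becomes true and ◇□(¬doorOpen → alarm) fails.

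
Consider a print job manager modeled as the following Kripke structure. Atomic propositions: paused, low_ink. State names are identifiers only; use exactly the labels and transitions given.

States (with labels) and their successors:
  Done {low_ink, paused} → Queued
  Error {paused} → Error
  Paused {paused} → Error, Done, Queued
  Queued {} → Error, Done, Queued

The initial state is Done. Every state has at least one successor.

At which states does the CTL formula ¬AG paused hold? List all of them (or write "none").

States satisfying paused: {Done, Error, Paused}.
States satisfying AG paused: {Error}.
States satisfying ¬AG paused: {Done, Paused, Queued}.

{Done, Paused, Queued}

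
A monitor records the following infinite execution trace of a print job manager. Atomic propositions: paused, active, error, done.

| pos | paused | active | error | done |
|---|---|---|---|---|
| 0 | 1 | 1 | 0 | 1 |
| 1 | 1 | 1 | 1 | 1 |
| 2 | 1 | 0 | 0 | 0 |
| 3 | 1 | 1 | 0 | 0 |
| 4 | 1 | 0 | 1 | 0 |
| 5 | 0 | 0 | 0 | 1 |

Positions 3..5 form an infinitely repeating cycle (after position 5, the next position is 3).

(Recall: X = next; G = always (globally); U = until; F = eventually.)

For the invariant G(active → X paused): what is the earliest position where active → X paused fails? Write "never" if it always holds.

active → X paused holds at every position 0..5, and those are all the positions the trace ever visits, so the invariant G(active → X paused) is never violated.

never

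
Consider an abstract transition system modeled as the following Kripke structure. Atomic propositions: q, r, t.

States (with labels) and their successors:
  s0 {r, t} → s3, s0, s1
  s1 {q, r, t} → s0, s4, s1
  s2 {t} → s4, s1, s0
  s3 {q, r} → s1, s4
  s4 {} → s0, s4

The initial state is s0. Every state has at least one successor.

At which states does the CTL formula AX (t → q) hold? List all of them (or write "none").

{s3}

States satisfying t → q: {s1, s3, s4}.
States satisfying AX (t → q): {s3}.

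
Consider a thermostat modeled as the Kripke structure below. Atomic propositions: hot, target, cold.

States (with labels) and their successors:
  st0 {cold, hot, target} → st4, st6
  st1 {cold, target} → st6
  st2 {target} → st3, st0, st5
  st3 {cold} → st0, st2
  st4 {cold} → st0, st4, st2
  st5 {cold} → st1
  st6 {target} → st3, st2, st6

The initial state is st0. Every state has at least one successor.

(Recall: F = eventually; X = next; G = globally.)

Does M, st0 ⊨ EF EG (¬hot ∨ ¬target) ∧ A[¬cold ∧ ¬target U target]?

States satisfying EG (¬hot ∨ ¬target): {st1, st2, st3, st4, st5, st6}.
States satisfying EF EG (¬hot ∨ ¬target): {st0, st1, st2, st3, st4, st5, st6}.
States satisfying ¬cold ∧ ¬target: ∅.
States satisfying target: {st0, st1, st2, st6}.
States satisfying A[¬cold ∧ ¬target U target]: {st0, st1, st2, st6}.
States satisfying EF EG (¬hot ∨ ¬target) ∧ A[¬cold ∧ ¬target U target]: {st0, st1, st2, st6}.
st0 ∈ Sat(EF EG (¬hot ∨ ¬target) ∧ A[¬cold ∧ ¬target U target]).

Satisfied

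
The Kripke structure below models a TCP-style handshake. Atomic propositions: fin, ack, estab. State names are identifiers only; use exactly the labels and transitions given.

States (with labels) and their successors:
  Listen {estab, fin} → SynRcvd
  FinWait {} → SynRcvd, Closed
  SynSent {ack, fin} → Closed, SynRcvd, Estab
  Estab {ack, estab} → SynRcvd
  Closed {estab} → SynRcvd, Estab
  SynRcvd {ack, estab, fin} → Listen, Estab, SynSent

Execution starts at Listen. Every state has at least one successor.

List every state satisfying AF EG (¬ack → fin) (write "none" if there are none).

{Listen, FinWait, SynSent, Estab, Closed, SynRcvd}

States satisfying EG (¬ack → fin): {Listen, SynSent, Estab, SynRcvd}.
States satisfying AF EG (¬ack → fin): {Listen, FinWait, SynSent, Estab, Closed, SynRcvd}.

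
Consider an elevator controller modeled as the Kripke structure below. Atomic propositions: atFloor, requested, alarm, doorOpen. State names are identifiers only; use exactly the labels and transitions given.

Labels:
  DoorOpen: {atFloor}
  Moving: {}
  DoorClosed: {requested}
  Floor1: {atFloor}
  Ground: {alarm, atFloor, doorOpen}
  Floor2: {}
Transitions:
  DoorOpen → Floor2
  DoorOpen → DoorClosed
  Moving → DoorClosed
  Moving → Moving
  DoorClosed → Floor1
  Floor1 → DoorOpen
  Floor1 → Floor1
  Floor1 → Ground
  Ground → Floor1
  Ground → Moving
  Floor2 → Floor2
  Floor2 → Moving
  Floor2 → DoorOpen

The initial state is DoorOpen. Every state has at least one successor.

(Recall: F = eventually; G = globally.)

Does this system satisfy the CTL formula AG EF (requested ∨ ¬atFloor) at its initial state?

States satisfying EF (requested ∨ ¬atFloor): {DoorOpen, Moving, DoorClosed, Floor1, Ground, Floor2}.
States satisfying AG EF (requested ∨ ¬atFloor): {DoorOpen, Moving, DoorClosed, Floor1, Ground, Floor2}.
Every state reachable from DoorOpen satisfies EF (requested ∨ ¬atFloor).
DoorOpen ∈ Sat(AG EF (requested ∨ ¬atFloor)).

Holds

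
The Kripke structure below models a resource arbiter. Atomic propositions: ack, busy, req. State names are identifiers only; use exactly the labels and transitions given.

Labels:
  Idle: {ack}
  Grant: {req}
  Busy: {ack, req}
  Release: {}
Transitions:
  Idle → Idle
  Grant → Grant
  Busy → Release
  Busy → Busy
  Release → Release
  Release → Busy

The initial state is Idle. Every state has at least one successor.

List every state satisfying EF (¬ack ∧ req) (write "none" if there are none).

States satisfying ¬ack ∧ req: {Grant}.
States satisfying EF (¬ack ∧ req): {Grant}.

{Grant}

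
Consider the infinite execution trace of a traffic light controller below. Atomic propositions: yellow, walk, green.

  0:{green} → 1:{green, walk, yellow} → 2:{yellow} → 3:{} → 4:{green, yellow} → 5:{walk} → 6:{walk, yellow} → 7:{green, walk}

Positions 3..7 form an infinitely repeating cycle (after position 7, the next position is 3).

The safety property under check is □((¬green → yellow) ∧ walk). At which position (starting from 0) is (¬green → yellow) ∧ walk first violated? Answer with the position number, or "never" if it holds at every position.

0

At position 0 the labels are {green}, so (¬green → yellow) ∧ walk is false there. This is the first violation.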